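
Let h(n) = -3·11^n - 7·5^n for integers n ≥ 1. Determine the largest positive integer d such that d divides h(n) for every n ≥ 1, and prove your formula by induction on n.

d = 2

Computing the first values: h(1) = -68 and h(2) = -538; gcd(-68, -538) = 2, so d ≤ 2.
We prove 2 | -3·11^n - 7·5^n for all n ≥ 1 by induction on n.
For the base case n = 1: h(1) = -68 = 2·(-34), so 2 | h(1).
Inductive step: suppose the statement holds for some j ≥ 1, i.e. 2 | h(j). Then
h(j+1) − 11·h(j) = (-3·11^(j+1) - 7·5^(j+1)) − 11·(-3·11^j - 7·5^j) = (-7)·5^j·(5 − 11) = (42)·5^j. Since 2 | h(j) by the inductive hypothesis, 2 | 11·h(j); and 2 | 42 since 42 = 2·21. Therefore 2 | h(j+1).
By the principle of mathematical induction, the result holds for all n ≥ 1.
Therefore the largest such d is 2.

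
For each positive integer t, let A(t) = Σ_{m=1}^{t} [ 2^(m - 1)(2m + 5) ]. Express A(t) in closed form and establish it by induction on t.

We claim A(t) = 2^t(2t + 3) - 3 for all t ≥ 1.
When t = 1: A(1) = 7, and the closed form gives 7. They agree.
Inductive step: suppose the statement holds for some m ≥ 1, so A(m) = 2^m(2m + 3) - 3.
Then A(m+1) = A(m) + (2^m(2m + 7)) = (2^m(2m + 3) - 3) + (2^m(2m + 7)).
Simplifying, A(m+1) = 4·2^m·m + 10·2^m - 3 = 2^(m+1)(2(m+1) + 3) - 3,
which is the closed form with t = m+1.
By induction, the statement is established for all t ≥ 1.

A(t) = 2^t(2t + 3) - 3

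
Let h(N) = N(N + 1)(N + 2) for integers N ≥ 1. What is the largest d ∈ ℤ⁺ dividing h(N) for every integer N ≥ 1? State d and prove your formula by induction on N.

d = 6

Computing the first values: h(1) = 6 and h(2) = 24; gcd(6, 24) = 6, so d ≤ 6.
We prove 6 | N(N + 1)(N + 2) for all N ≥ 1 by induction on N.
Base step (N = 1): h(1) = 6 = 6·(1), so 6 | h(1).
For the inductive step, assume it holds for an arbitrary i ≥ 1, i.e. 6 | h(i). Then
h(i+1) − h(i) = (i+1)·(i+2)·(i+3) − i·(i+1)·(i+2) = (i+1)·(i+2)·[(i+3) − i] = 3·(i+1)·(i+2). The product of 2 consecutive integers is divisible by (2)! = 2, so h(i+1) − h(i) is divisible by 3·2 = 6. By the inductive hypothesis 6 | h(i), hence 6 | h(i+1).
Hence, by induction on N, the claim holds for every N ≥ 1.
Therefore the largest such d is 6.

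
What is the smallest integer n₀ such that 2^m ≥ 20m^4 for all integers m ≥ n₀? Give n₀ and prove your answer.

At m = 22: 4194304 < 4685120, so the inequality fails and n₀ ≥ 23. We prove 2^m ≥ 20m^4 for all m ≥ 23.
For the base case m = 23: 2^m = 8388608 and 20m^4 = 5596820, so 8388608 ≥ 5596820.
Inductive step: assume the claim holds for m = r, so 2^r ≥ 20r^4.
Then 2^(r + 1) = 2·(2^r) ≥ 2·(20r^4).
Also, for r ≥ 23 we have 2·(20r^4) ≥ 20(r+1)^4, since 2 ≥ (1 + 1/r)^4 for all r ≥ 23.
Combining, 2^(r + 1) ≥ 20(r+1)^4.
By induction, the statement is established for all m ≥ 23.
Hence the smallest such n₀ is 23.

n₀ = 23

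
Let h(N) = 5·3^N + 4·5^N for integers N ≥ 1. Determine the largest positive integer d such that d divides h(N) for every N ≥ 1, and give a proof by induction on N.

Computing the first values: h(1) = 35 and h(2) = 145; gcd(35, 145) = 5, so d ≤ 5.
We prove 5 | 5·3^N + 4·5^N for all N ≥ 1 by induction on N.
Base case (N = 1): h(1) = 35 = 5·(7), so 5 | h(1).
Inductive step: assume the claim holds for N = j, i.e. 5 | h(j). Then
h(j+1) − 5·h(j) = (5·3^(j+1) + 4·5^(j+1)) − 5·(5·3^j + 4·5^j) = (5)·3^j·(3 − 5) = (-10)·3^j. Since 5 | h(j) by the inductive hypothesis, 5 | 5·h(j); and 5 | -10 since -10 = 5·-2. Therefore 5 | h(j+1).
This completes the induction.
Therefore the largest such d is 5.

d = 5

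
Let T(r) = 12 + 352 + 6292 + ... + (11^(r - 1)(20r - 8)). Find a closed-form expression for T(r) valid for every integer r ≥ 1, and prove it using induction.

We claim T(r) = 11^r(2r - 1) + 1 for all r ≥ 1.
Base case (r = 1): T(1) = 12, and the closed form gives 12. They agree.
Inductive step: assume the claim holds for r = k, so T(k) = 11^k(2k - 1) + 1.
Then T(k+1) = T(k) + (11^k(20k + 12)) = (11^k(2k - 1) + 1) + (11^k(20k + 12)).
Simplifying, T(k+1) = 22·11^k·k + 11·11^k + 1 = 11^(k+1)(2(k+1) - 1) + 1,
which is the closed form with r = k+1.
Hence, by induction on r, the claim holds for every r ≥ 1.

T(r) = 11^r(2r - 1) + 1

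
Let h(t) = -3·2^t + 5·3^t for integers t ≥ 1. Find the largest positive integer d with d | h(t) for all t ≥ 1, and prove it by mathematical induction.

d = 3

Computing the first values: h(1) = 9 and h(2) = 33; gcd(9, 33) = 3, so d ≤ 3.
We prove 3 | -3·2^t + 5·3^t for all t ≥ 1 by induction on t.
Base case (t = 1): h(1) = 9 = 3·(3), so 3 | h(1).
Inductive step: assume the claim holds for t = r, i.e. 3 | h(r). Then
h(r+1) − 3·h(r) = (-3·2^(r+1) + 5·3^(r+1)) − 3·(-3·2^r + 5·3^r) = (-3)·2^r·(2 − 3) = (3)·2^r. Since 3 | h(r) by the inductive hypothesis, 3 | 3·h(r); and 3 | 3 since 3 = 3·1. Therefore 3 | h(r+1).
This completes the induction.
Therefore the largest such d is 3.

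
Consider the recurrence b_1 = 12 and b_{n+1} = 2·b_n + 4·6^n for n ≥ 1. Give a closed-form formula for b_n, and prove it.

b_n = 3·2^n + 6^n

Computing the first terms: b_1 = 12, b_2 = 48, b_3 = 240. This suggests b_n = 3·2^n + 6^n.
Base step (n = 1): the formula gives 12 = 12 = b_1.
For the inductive step, assume it holds for an arbitrary i ≥ 1, so b_i = 3·2^i + 6^i.
Then b_{i+1} = 2·b_i + 4·6^i = 2·(3·2^i + 6^i) + 4·6^i = 3·2^(i + 1) + 6^(i + 1),
which is the claimed formula at n = i+1.
By induction, the statement is established for all n ≥ 1.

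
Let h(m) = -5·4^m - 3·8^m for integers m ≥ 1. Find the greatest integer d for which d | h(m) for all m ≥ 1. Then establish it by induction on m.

Computing the first values: h(1) = -44 and h(2) = -272; gcd(-44, -272) = 4, so d ≤ 4.
We prove 4 | -5·4^m - 3·8^m for all m ≥ 1 by induction on m.
When m = 1: h(1) = -44 = 4·(-11), so 4 | h(1).
Inductive step: suppose the statement holds for some r ≥ 1, i.e. 4 | h(r). Then
h(r+1) − 8·h(r) = (-5·4^(r+1) - 3·8^(r+1)) − 8·(-5·4^r - 3·8^r) = (-5)·4^r·(4 − 8) = (20)·4^r. Since 4 | h(r) by the inductive hypothesis, 4 | 8·h(r); and 4 | 20 since 20 = 4·5. Therefore 4 | h(r+1).
This completes the induction.
Therefore the largest such d is 4.

d = 4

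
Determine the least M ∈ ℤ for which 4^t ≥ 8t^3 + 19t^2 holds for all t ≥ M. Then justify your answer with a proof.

M = 6

At t = 5: 1024 < 1475, so the inequality fails and M ≥ 6. We prove 4^t ≥ 8t^3 + 19t^2 for all t ≥ 6.
When t = 6: 4^t = 4096 and 8t^3 + 19t^2 = 2412, so 4096 ≥ 2412.
Inductive step: assume the claim holds for t = i, so 4^i ≥ 8i^3 + 19i^2.
Then 4^(i + 1) = 4·(4^i) ≥ 4·(8i^3 + 19i^2).
Also, for i ≥ 6 we have 4·(8i^3 + 19i^2) ≥ 8(i+1)^3 + 19(i+1)^2, since 4·(8i^3 + 19i^2) − (8(i+1)^3 + 19(i+1)^2) = 24i^3 + 33i^2 - 62i - 27, which is nonnegative for all i ≥ 6.
Combining, 4^(i + 1) ≥ 8(i+1)^3 + 19(i+1)^2.
By induction, the statement is established for all t ≥ 6.
Hence the smallest such M is 6.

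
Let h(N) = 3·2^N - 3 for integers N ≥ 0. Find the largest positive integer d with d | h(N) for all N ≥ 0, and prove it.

Computing the first values: h(0) = 0 and h(1) = 3; gcd(0, 3) = 3, so d ≤ 3.
We prove 3 | 3·2^N - 3 for all N ≥ 0 by induction on N.
Base case (N = 0): h(0) = 0 = 3·(0), so 3 | h(0).
Inductive step: assume the claim holds for N = m, i.e. 3 | h(m). Then
h(m+1) = 3·2^(m+1) - 3 = 2·(3·2^m - 3) + 3 = 2·h(m) + 3. The first term is divisible by 3 by the inductive hypothesis, and 3 is divisible by 3. Hence 3 | h(m+1).
By the principle of mathematical induction, the result holds for all N ≥ 0.
Therefore the largest such d is 3.

d = 3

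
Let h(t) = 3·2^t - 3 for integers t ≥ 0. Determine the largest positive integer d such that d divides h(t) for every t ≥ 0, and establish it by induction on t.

Computing the first values: h(0) = 0 and h(1) = 3; gcd(0, 3) = 3, so d ≤ 3.
We prove 3 | 3·2^t - 3 for all t ≥ 0 by induction on t.
Base case (t = 0): h(0) = 0 = 3·(0), so 3 | h(0).
Inductive step: assume the claim holds for t = p, i.e. 3 | h(p). Then
h(p+1) = 3·2^(p+1) - 3 = 2·(3·2^p - 3) + 3 = 2·h(p) + 3. The first term is divisible by 3 by the inductive hypothesis, and 3 is divisible by 3. Hence 3 | h(p+1).
By the principle of mathematical induction, the result holds for all t ≥ 0.
Therefore the largest such d is 3.

d = 3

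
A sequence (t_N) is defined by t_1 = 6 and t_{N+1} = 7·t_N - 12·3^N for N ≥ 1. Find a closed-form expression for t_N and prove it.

t_N = 3^(N + 1) - 3·7^(N - 1)

Computing the first terms: t_1 = 6, t_2 = 6, t_3 = -66. This suggests t_N = 3^(N + 1) - 3·7^(N - 1).
Base case (N = 1): the formula gives 6 = 6 = t_1.
For the inductive step, assume it holds for an arbitrary p ≥ 1, so t_p = 3^(p + 1) - 3·7^(p - 1).
Then t_{p+1} = 7·t_p - 12·3^p = 7·(3^(p + 1) - 3·7^(p - 1)) - 12·3^p = 3^(p + 2) - 3·7^p = 3^((p+1) + 1) - 3·7^((p+1) - 1),
which is the claimed formula at N = p+1.
By the principle of mathematical induction, the result holds for all N ≥ 1.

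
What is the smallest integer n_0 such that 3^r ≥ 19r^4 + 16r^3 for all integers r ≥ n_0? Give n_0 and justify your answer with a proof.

At r = 11: 177147 < 299475, so the inequality fails and n_0 ≥ 12. We prove 3^r ≥ 19r^4 + 16r^3 for all r ≥ 12.
Base case (r = 12): 3^r = 531441 and 19r^4 + 16r^3 = 421632, so 531441 ≥ 421632.
Inductive step: suppose the statement holds for some k ≥ 12, so 3^k ≥ 19k^4 + 16k^3.
Then 3^(k + 1) = 3·(3^k) ≥ 3·(19k^4 + 16k^3).
Also, for k ≥ 12 we have 3·(19k^4 + 16k^3) ≥ 19(k+1)^4 + 16(k+1)^3, since 3·(19k^4 + 16k^3) − (19(k+1)^4 + 16(k+1)^3) = 38k^4 - 44k^3 - 162k^2 - 124k - 35, which is nonnegative for all k ≥ 12.
Combining, 3^(k + 1) ≥ 19(k+1)^4 + 16(k+1)^3.
Hence, by induction on r, the claim holds for every r ≥ 12.
Hence the smallest such n_0 is 12.

n_0 = 12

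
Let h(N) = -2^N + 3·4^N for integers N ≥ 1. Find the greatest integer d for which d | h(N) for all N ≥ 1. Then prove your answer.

Computing the first values: h(1) = 10 and h(2) = 44; gcd(10, 44) = 2, so d ≤ 2.
We prove 2 | -2^N + 3·4^N for all N ≥ 1 by induction on N.
Base step (N = 1): h(1) = 10 = 2·(5), so 2 | h(1).
Inductive step: assume the claim holds for N = r, i.e. 2 | h(r). Then
h(r+1) − 4·h(r) = (-2^(r+1) + 3·4^(r+1)) − 4·(-2^r + 3·4^r) = (-1)·2^r·(2 − 4) = (2)·2^r. Since 2 | h(r) by the inductive hypothesis, 2 | 4·h(r); and 2 | 2 since 2 = 2·1. Therefore 2 | h(r+1).
By the principle of mathematical induction, the result holds for all N ≥ 1.
Therefore the largest such d is 2.

d = 2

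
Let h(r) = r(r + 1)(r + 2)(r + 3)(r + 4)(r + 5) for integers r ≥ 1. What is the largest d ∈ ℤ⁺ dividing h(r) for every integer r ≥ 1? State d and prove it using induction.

d = 720

Computing the first values: h(1) = 720 and h(2) = 5040; gcd(720, 5040) = 720, so d ≤ 720.
We prove 720 | r(r + 1)(r + 2)(r + 3)(r + 4)(r + 5) for all r ≥ 1 by induction on r.
For the base case r = 1: h(1) = 720 = 720·(1), so 720 | h(1).
Suppose the result is true for r = i, i.e. 720 | h(i). Then
h(i+1) − h(i) = (i+1)·(i+2)·(i+3)·(i+4)·(i+5)·(i+6) − i·(i+1)·(i+2)·(i+3)·(i+4)·(i+5) = (i+1)·(i+2)·(i+3)·(i+4)·(i+5)·[(i+6) − i] = 6·(i+1)·(i+2)·(i+3)·(i+4)·(i+5). The product of 5 consecutive integers is divisible by (5)! = 120, so h(i+1) − h(i) is divisible by 6·120 = 720. By the inductive hypothesis 720 | h(i), hence 720 | h(i+1).
This completes the induction.
Therefore the largest such d is 720.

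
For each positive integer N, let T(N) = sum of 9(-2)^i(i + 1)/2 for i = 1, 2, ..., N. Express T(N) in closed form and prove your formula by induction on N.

T(N) = (-2)^N(3N + 4) - 4

We claim T(N) = (-2)^N(3N + 4) - 4 for all N ≥ 1.
Base case (N = 1): T(1) = -18, and the closed form gives -18. They agree.
For the inductive step, assume it holds for an arbitrary i ≥ 1, so T(i) = (-2)^i(3i + 4) - 4.
Then T(i+1) = T(i) + (9(-2)^i(-i - 2)) = ((-2)^i(3i + 4) - 4) + (9(-2)^i(-i - 2)).
Simplifying, T(i+1) = -6(-2)^i·i - 14(-2)^i - 4 = (-2)^(i+1)(3(i+1) + 4) - 4,
which is the closed form with N = i+1.
By the principle of mathematical induction, the result holds for all N ≥ 1.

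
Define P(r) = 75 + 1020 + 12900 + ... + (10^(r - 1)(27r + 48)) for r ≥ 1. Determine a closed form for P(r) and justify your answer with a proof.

We claim P(r) = 10^r(3r + 5) - 5 for all r ≥ 1.
When r = 1: P(1) = 75, and the closed form gives 75. They agree.
Suppose the result is true for r = i, so P(i) = 10^i(3i + 5) - 5.
Then P(i+1) = P(i) + (10^i(27i + 75)) = (10^i(3i + 5) - 5) + (10^i(27i + 75)).
Simplifying, P(i+1) = 30·10^i·i + 80·10^i - 5 = 10^(i+1)(3(i+1) + 5) - 5,
which is the closed form with r = i+1.
This completes the induction.

P(r) = 10^r(3r + 5) - 5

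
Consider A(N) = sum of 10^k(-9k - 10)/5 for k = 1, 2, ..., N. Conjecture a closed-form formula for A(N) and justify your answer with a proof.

We claim A(N) = -2·10^N(N + 1) + 2 for all N ≥ 1.
Base step (N = 1): A(1) = -38, and the closed form gives -38. They agree.
Inductive step: suppose the statement holds for some k ≥ 1, so A(k) = -2·10^k(k + 1) + 2.
Then A(k+1) = A(k) + (10^k(-18k - 38)) = (-2·10^k(k + 1) + 2) + (10^k(-18k - 38)).
Simplifying, A(k+1) = -20·10^k·k - 40·10^k + 2 = -2·10^(k+1)((k+1) + 1) + 2,
which is the closed form with N = k+1.
This completes the induction.

A(N) = -2·10^N(N + 1) + 2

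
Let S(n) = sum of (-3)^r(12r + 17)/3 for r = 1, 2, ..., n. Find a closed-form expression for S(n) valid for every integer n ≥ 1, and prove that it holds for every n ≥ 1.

S(n) = (-3)^n(3n + 5) - 5

We claim S(n) = (-3)^n(3n + 5) - 5 for all n ≥ 1.
Base case (n = 1): S(1) = -29, and the closed form gives -29. They agree.
Inductive step: assume the claim holds for n = r, so S(r) = (-3)^r(3r + 5) - 5.
Then S(r+1) = S(r) + ((-3)^r(-12r - 29)) = ((-3)^r(3r + 5) - 5) + ((-3)^r(-12r - 29)).
Simplifying, S(r+1) = -9(-3)^r·r - 24(-3)^r - 5 = (-3)^(r+1)(3(r+1) + 5) - 5,
which is the closed form with n = r+1.
Hence, by induction on n, the claim holds for every n ≥ 1.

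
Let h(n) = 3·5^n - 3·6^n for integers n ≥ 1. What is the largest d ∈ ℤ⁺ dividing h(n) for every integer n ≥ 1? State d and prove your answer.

d = 3

Computing the first values: h(1) = -3 and h(2) = -33; gcd(-3, -33) = 3, so d ≤ 3.
We prove 3 | 3·5^n - 3·6^n for all n ≥ 1 by induction on n.
Base case (n = 1): h(1) = -3 = 3·(-1), so 3 | h(1).
Suppose the result is true for n = p, i.e. 3 | h(p). Then
h(p+1) − 6·h(p) = (3·5^(p+1) - 3·6^(p+1)) − 6·(3·5^p - 3·6^p) = (3)·5^p·(5 − 6) = (-3)·5^p. Since 3 | h(p) by the inductive hypothesis, 3 | 6·h(p); and 3 | -3 since -3 = 3·-1. Therefore 3 | h(p+1).
By the principle of mathematical induction, the result holds for all n ≥ 1.
Therefore the largest such d is 3.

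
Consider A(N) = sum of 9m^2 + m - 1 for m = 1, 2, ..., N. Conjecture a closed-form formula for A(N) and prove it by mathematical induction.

We claim A(N) = N(3N^2 + 5N + 1) for all N ≥ 1.
When N = 1: A(1) = 9, and the closed form gives 9. They agree.
For the inductive step, assume it holds for an arbitrary m ≥ 1, so A(m) = m(3m^2 + 5m + 1).
Then A(m+1) = A(m) + (m + 9(m + 1)^2) = (m(3m^2 + 5m + 1)) + (m + 9(m + 1)^2).
Simplifying, A(m+1) = (m + 1)(3m^2 + 11m + 9) = (m+1)(3(m+1)^2 + 5(m+1) + 1),
which is the closed form with N = m+1.
Hence, by induction on N, the claim holds for every N ≥ 1.

A(N) = N(3N^2 + 5N + 1)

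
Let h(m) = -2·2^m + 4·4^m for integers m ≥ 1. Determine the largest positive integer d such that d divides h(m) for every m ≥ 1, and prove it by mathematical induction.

Computing the first values: h(1) = 12 and h(2) = 56; gcd(12, 56) = 4, so d ≤ 4.
We prove 4 | -2·2^m + 4·4^m for all m ≥ 1 by induction on m.
For the base case m = 1: h(1) = 12 = 4·(3), so 4 | h(1).
Suppose the result is true for m = r, i.e. 4 | h(r). Then
h(r+1) − 4·h(r) = (-2·2^(r+1) + 4·4^(r+1)) − 4·(-2·2^r + 4·4^r) = (-2)·2^r·(2 − 4) = (4)·2^r. Since 4 | h(r) by the inductive hypothesis, 4 | 4·h(r); and 4 | 4 since 4 = 4·1. Therefore 4 | h(r+1).
This completes the induction.
Therefore the largest such d is 4.

d = 4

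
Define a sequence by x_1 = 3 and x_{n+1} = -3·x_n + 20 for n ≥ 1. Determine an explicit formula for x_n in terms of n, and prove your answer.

x_n = -2(-3)^(n - 1) + 5

Computing the first terms: x_1 = 3, x_2 = 11, x_3 = -13. This suggests x_n = -2(-3)^(n - 1) + 5.
Base step (n = 1): the formula gives 3 = 3 = x_1.
For the inductive step, assume it holds for an arbitrary m ≥ 1, so x_m = -2(-3)^(m - 1) + 5.
Then x_{m+1} = -3·x_m + 20 = -3·(-2(-3)^(m - 1) + 5) + 20 = -2(-3)^m + 5 = -2(-3)^((m+1) - 1) + 5,
which is the claimed formula at n = m+1.
Hence, by induction on n, the claim holds for every n ≥ 1.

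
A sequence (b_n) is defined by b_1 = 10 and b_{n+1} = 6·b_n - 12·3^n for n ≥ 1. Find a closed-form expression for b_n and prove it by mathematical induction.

b_n = 4·3^n - 2·6^(n - 1)

Computing the first terms: b_1 = 10, b_2 = 24, b_3 = 36. This suggests b_n = 4·3^n - 2·6^(n - 1).
For the base case n = 1: the formula gives 10 = 10 = b_1.
Inductive step: assume the claim holds for n = k, so b_k = 4·3^k - 2·6^(k - 1).
Then b_{k+1} = 6·b_k - 12·3^k = 6·(4·3^k - 2·6^(k - 1)) - 12·3^k = 4·3^(k + 1) - 2·6^k = 4·3^(k+1) - 2·6^((k+1) - 1),
which is the claimed formula at n = k+1.
Hence, by induction on n, the claim holds for every n ≥ 1.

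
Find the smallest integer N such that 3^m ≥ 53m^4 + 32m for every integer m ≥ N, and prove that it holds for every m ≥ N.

N = 13

At m = 12: 531441 < 1099392, so the inequality fails and N ≥ 13. We prove 3^m ≥ 53m^4 + 32m for all m ≥ 13.
Base case (m = 13): 3^m = 1594323 and 53m^4 + 32m = 1514149, so 1594323 ≥ 1514149.
Inductive step: assume the claim holds for m = p, so 3^p ≥ 53p^4 + 32p.
Then 3^(p + 1) = 3·(3^p) ≥ 3·(53p^4 + 32p).
Also, for p ≥ 13 we have 3·(53p^4 + 32p) ≥ 53(p+1)^4 + 32(p+1), since 3·(53p^4 + 32p) − (53(p+1)^4 + 32(p+1)) = 106p^4 - 212p^3 - 318p^2 - 148p - 85, which is nonnegative for all p ≥ 13.
Combining, 3^(p + 1) ≥ 53(p+1)^4 + 32(p+1).
By induction, the statement is established for all m ≥ 13.
Hence the smallest such N is 13.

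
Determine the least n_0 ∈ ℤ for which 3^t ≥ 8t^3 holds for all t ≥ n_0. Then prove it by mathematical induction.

At t = 7: 2187 < 2744, so the inequality fails and n_0 ≥ 8. We prove 3^t ≥ 8t^3 for all t ≥ 8.
For the base case t = 8: 3^t = 6561 and 8t^3 = 4096, so 6561 ≥ 4096.
Inductive step: assume the claim holds for t = k, so 3^k ≥ 8k^3.
Then 3^(k + 1) = 3·(3^k) ≥ 3·(8k^3).
Also, for k ≥ 8 we have 3·(8k^3) ≥ 8(k+1)^3, since 3 ≥ (1 + 1/k)^3 for all k ≥ 8.
Combining, 3^(k + 1) ≥ 8(k+1)^3.
This completes the induction.
Hence the smallest such n_0 is 8.

n_0 = 8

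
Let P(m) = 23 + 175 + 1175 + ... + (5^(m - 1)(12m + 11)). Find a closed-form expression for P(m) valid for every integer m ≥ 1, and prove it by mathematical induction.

P(m) = 5^m(3m + 2) - 2

We claim P(m) = 5^m(3m + 2) - 2 for all m ≥ 1.
When m = 1: P(1) = 23, and the closed form gives 23. They agree.
Inductive step: assume the claim holds for m = p, so P(p) = 5^p(3p + 2) - 2.
Then P(p+1) = P(p) + (5^p(12p + 23)) = (5^p(3p + 2) - 2) + (5^p(12p + 23)).
Simplifying, P(p+1) = 15·5^p·p + 25·5^p - 2 = 5^(p+1)(3(p+1) + 2) - 2,
which is the closed form with m = p+1.
By the principle of mathematical induction, the result holds for all m ≥ 1.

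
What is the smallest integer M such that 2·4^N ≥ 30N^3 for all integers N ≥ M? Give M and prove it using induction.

M = 6

At N = 5: 2048 < 3750, so the inequality fails and M ≥ 6. We prove 2·4^N ≥ 30N^3 for all N ≥ 6.
When N = 6: 2·4^N = 8192 and 30N^3 = 6480, so 8192 ≥ 6480.
Inductive step: assume the claim holds for N = m, so 2·4^m ≥ 30m^3.
Then 2·4^(m + 1) = 4·(2·4^m) ≥ 4·(30m^3).
Also, for m ≥ 6 we have 4·(30m^3) ≥ 30(m+1)^3, since 4 ≥ (1 + 1/m)^3 for all m ≥ 6.
Combining, 2·4^(m + 1) ≥ 30(m+1)^3.
By the principle of mathematical induction, the result holds for all N ≥ 6.
Hence the smallest such M is 6.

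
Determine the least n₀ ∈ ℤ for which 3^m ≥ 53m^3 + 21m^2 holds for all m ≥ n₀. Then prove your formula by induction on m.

n₀ = 10

At m = 9: 19683 < 40338, so the inequality fails and n₀ ≥ 10. We prove 3^m ≥ 53m^3 + 21m^2 for all m ≥ 10.
When m = 10: 3^m = 59049 and 53m^3 + 21m^2 = 55100, so 59049 ≥ 55100.
Inductive step: suppose the statement holds for some k ≥ 10, so 3^k ≥ 53k^3 + 21k^2.
Then 3^(k + 1) = 3·(3^k) ≥ 3·(53k^3 + 21k^2).
Also, for k ≥ 10 we have 3·(53k^3 + 21k^2) ≥ 53(k+1)^3 + 21(k+1)^2, since 3·(53k^3 + 21k^2) − (53(k+1)^3 + 21(k+1)^2) = 106k^3 - 117k^2 - 201k - 74, which is nonnegative for all k ≥ 10.
Combining, 3^(k + 1) ≥ 53(k+1)^3 + 21(k+1)^2.
By induction, the statement is established for all m ≥ 10.
Hence the smallest such n₀ is 10.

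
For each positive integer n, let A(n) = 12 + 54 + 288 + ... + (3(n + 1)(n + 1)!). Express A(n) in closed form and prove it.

We claim A(n) = 3(n + 2)! - 6 for all n ≥ 1.
When n = 1: A(1) = 12, and the closed form gives 12. They agree.
For the inductive step, assume it holds for an arbitrary i ≥ 1, so A(i) = 3(i + 2)! - 6.
Then A(i+1) = A(i) + (3(i + 2)(i + 2)!) = (3(i + 2)! - 6) + (3(i + 2)(i + 2)!).
Simplifying, A(i+1) = 3((i+1) + 2)! - 6,
which is the closed form with n = i+1.
By the principle of mathematical induction, the result holds for all n ≥ 1.

A(n) = 3(n + 2)! - 6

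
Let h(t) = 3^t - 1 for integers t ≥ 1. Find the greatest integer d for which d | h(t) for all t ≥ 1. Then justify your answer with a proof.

Computing the first values: h(1) = 2 and h(2) = 8; gcd(2, 8) = 2, so d ≤ 2.
We prove 2 | 3^t - 1 for all t ≥ 1 by induction on t.
For the base case t = 1: h(1) = 2 = 2·(1), so 2 | h(1).
Inductive step: assume the claim holds for t = m, i.e. 2 | h(m). Then
3^{m+1} − 1^{m+1} = 3·3^m − 1·1^m = 3·(3^m − 1^m) + (2)·1^m. The first term is divisible by 2 by the inductive hypothesis, and the second term (2)·1^m is divisible by 2 since 2 | 2. Hence 2 | h(m+1).
By the principle of mathematical induction, the result holds for all t ≥ 1.
Therefore the largest such d is 2.

d = 2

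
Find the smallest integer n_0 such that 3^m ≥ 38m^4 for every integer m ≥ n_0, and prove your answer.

At m = 12: 531441 < 787968, so the inequality fails and n_0 ≥ 13. We prove 3^m ≥ 38m^4 for all m ≥ 13.
For the base case m = 13: 3^m = 1594323 and 38m^4 = 1085318, so 1594323 ≥ 1085318.
Suppose the result is true for m = j, so 3^j ≥ 38j^4.
Then 3^(j + 1) = 3·(3^j) ≥ 3·(38j^4).
Also, for j ≥ 13 we have 3·(38j^4) ≥ 38(j+1)^4, since 3 ≥ (1 + 1/j)^4 for all j ≥ 13.
Combining, 3^(j + 1) ≥ 38(j+1)^4.
This completes the induction.
Hence the smallest such n_0 is 13.

n_0 = 13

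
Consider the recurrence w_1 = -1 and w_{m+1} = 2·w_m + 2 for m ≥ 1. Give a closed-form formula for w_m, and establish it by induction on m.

w_m = 2^(m - 1) - 2

Computing the first terms: w_1 = -1, w_2 = 0, w_3 = 2. This suggests w_m = 2^(m - 1) - 2.
Base case (m = 1): the formula gives -1 = -1 = w_1.
Inductive step: assume the claim holds for m = i, so w_i = 2^(i - 1) - 2.
Then w_{i+1} = 2·w_i + 2 = 2·(2^(i - 1) - 2) + 2 = 2^i - 2 = 2^((i+1) - 1) - 2,
which is the claimed formula at m = i+1.
Hence, by induction on m, the claim holds for every m ≥ 1.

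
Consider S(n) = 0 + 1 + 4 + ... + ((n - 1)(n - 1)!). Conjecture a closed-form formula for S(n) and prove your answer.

We claim S(n) = n! - 1 for all n ≥ 1.
Base case (n = 1): S(1) = 0, and the closed form gives 0. They agree.
Suppose the result is true for n = j, so S(j) = j! - 1.
Then S(j+1) = S(j) + (j·j!) = (j! - 1) + (j·j!).
Simplifying, S(j+1) = (j+1)! - 1,
which is the closed form with n = j+1.
This completes the induction.

S(n) = n! - 1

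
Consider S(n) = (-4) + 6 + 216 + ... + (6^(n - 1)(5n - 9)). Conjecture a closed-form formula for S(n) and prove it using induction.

We claim S(n) = 6^n(n - 2) + 2 for all n ≥ 1.
Base step (n = 1): S(1) = -4, and the closed form gives -4. They agree.
Inductive step: assume the claim holds for n = j, so S(j) = 6^j(j - 2) + 2.
Then S(j+1) = S(j) + (6^j(5j - 4)) = (6^j(j - 2) + 2) + (6^j(5j - 4)).
Simplifying, S(j+1) = 6·6^j·j - 6·6^j + 2 = 6^(j+1)((j+1) - 2) + 2,
which is the closed form with n = j+1.
By the principle of mathematical induction, the result holds for all n ≥ 1.

S(n) = 6^n(n - 2) + 2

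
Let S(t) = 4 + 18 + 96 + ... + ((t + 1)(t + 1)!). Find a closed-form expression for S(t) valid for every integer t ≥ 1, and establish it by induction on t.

S(t) = (t + 2)! - 2

We claim S(t) = (t + 2)! - 2 for all t ≥ 1.
Base case (t = 1): S(1) = 4, and the closed form gives 4. They agree.
Suppose the result is true for t = i, so S(i) = (i + 2)! - 2.
Then S(i+1) = S(i) + ((i + 2)(i + 2)!) = ((i + 2)! - 2) + ((i + 2)(i + 2)!).
Simplifying, S(i+1) = ((i+1) + 2)! - 2,
which is the closed form with t = i+1.
Hence, by induction on t, the claim holds for every t ≥ 1.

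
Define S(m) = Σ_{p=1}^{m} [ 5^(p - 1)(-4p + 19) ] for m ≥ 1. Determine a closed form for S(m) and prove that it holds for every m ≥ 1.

S(m) = 5^m(-m + 5) - 5

We claim S(m) = 5^m(-m + 5) - 5 for all m ≥ 1.
When m = 1: S(1) = 15, and the closed form gives 15. They agree.
Inductive step: suppose the statement holds for some p ≥ 1, so S(p) = 5^p(-p + 5) - 5.
Then S(p+1) = S(p) + (5^p(-4p + 15)) = (5^p(-p + 5) - 5) + (5^p(-4p + 15)).
Simplifying, S(p+1) = -5·5^p·p + 20·5^p - 5 = 5^(p+1)(-(p+1) + 5) - 5,
which is the closed form with m = p+1.
Hence, by induction on m, the claim holds for every m ≥ 1.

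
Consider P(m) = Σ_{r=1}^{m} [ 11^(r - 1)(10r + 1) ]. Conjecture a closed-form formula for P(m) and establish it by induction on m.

We claim P(m) = 11^m·m for all m ≥ 1.
Base case (m = 1): P(1) = 11, and the closed form gives 11. They agree.
Inductive step: suppose the statement holds for some r ≥ 1, so P(r) = 11^r·r.
Then P(r+1) = P(r) + (11^r(10r + 11)) = (11^r·r) + (11^r(10r + 11)).
Simplifying, P(r+1) = 11^(r + 1)(r + 1) = 11^(r+1)·(r+1),
which is the closed form with m = r+1.
This completes the induction.

P(m) = 11^m·m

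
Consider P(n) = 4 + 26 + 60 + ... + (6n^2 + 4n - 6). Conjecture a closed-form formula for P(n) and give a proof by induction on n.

We claim P(n) = n(n + 3)(2n - 1) for all n ≥ 1.
When n = 1: P(1) = 4, and the closed form gives 4. They agree.
Suppose the result is true for n = r, so P(r) = r(2r^2 + 5r - 3).
Then P(r+1) = P(r) + (6r^2 + 16r + 4) = (r(2r^2 + 5r - 3)) + (6r^2 + 16r + 4).
Simplifying, P(r+1) = (r + 1)(r + 4)(2r + 1) = (r+1)((r+1) + 3)(2(r+1) - 1),
which is the closed form with n = r+1.
By the principle of mathematical induction, the result holds for all n ≥ 1.

P(n) = n(n + 3)(2n - 1)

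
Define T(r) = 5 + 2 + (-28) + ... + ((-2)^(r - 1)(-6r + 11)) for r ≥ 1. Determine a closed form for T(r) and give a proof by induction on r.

T(r) = (-2)^r(2r - 3) + 3

We claim T(r) = (-2)^r(2r - 3) + 3 for all r ≥ 1.
When r = 1: T(1) = 5, and the closed form gives 5. They agree.
Inductive step: suppose the statement holds for some j ≥ 1, so T(j) = (-2)^j(2j - 3) + 3.
Then T(j+1) = T(j) + ((-2)^j(-6j + 5)) = ((-2)^j(2j - 3) + 3) + ((-2)^j(-6j + 5)).
Simplifying, T(j+1) = -(-2)^(j + 1) - (-2)^(j + 2)j + 3 = (-2)^(j+1)(2(j+1) - 3) + 3,
which is the closed form with r = j+1.
By the principle of mathematical induction, the result holds for all r ≥ 1.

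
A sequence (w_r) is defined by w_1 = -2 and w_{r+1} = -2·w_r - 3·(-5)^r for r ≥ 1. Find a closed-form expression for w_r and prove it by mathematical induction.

w_r = 3(-2)^(r - 1) + (-5)^r

Computing the first terms: w_1 = -2, w_2 = 19, w_3 = -113. This suggests w_r = 3(-2)^(r - 1) + (-5)^r.
When r = 1: the formula gives -2 = -2 = w_1.
Inductive step: assume the claim holds for r = p, so w_p = 3(-2)^(p - 1) + (-5)^p.
Then w_{p+1} = -2·w_p - 3·(-5)^p = -2·(3(-2)^(p - 1) + (-5)^p) - 3·(-5)^p = 3(-2)^p + (-5)^(p + 1) = 3(-2)^((p+1) - 1) + (-5)^(p+1),
which is the claimed formula at r = p+1.
This completes the induction.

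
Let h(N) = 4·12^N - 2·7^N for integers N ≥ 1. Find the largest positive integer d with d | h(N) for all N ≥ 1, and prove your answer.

Computing the first values: h(1) = 34 and h(2) = 478; gcd(34, 478) = 2, so d ≤ 2.
We prove 2 | 4·12^N - 2·7^N for all N ≥ 1 by induction on N.
Base case (N = 1): h(1) = 34 = 2·(17), so 2 | h(1).
Suppose the result is true for N = i, i.e. 2 | h(i). Then
h(i+1) − 12·h(i) = (4·12^(i+1) - 2·7^(i+1)) − 12·(4·12^i - 2·7^i) = (-2)·7^i·(7 − 12) = (10)·7^i. Since 2 | h(i) by the inductive hypothesis, 2 | 12·h(i); and 2 | 10 since 10 = 2·5. Therefore 2 | h(i+1).
By induction, the statement is established for all N ≥ 1.
Therefore the largest such d is 2.

d = 2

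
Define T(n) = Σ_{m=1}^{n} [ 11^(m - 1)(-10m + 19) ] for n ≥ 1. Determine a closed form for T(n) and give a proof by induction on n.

We claim T(n) = 11^n(-n + 2) - 2 for all n ≥ 1.
For the base case n = 1: T(1) = 9, and the closed form gives 9. They agree.
Suppose the result is true for n = m, so T(m) = 11^m(-m + 2) - 2.
Then T(m+1) = T(m) + (11^m(-10m + 9)) = (11^m(-m + 2) - 2) + (11^m(-10m + 9)).
Simplifying, T(m+1) = -11^(m + 1)m + 11^(m + 1) - 2 = 11^(m+1)(-(m+1) + 2) - 2,
which is the closed form with n = m+1.
By the principle of mathematical induction, the result holds for all n ≥ 1.

T(n) = 11^n(-n + 2) - 2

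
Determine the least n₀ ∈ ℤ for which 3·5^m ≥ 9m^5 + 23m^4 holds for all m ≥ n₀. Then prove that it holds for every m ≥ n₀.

n₀ = 7

At m = 6: 46875 < 99792, so the inequality fails and n₀ ≥ 7. We prove 3·5^m ≥ 9m^5 + 23m^4 for all m ≥ 7.
Base case (m = 7): 3·5^m = 234375 and 9m^5 + 23m^4 = 206486, so 234375 ≥ 206486.
Suppose the result is true for m = j, so 3·5^j ≥ 9j^5 + 23j^4.
Then 3·5^(j + 1) = 5·(3·5^j) ≥ 5·(9j^5 + 23j^4).
Also, for j ≥ 7 we have 5·(9j^5 + 23j^4) ≥ 9(j+1)^5 + 23(j+1)^4, since 5·(9j^5 + 23j^4) − (9(j+1)^5 + 23(j+1)^4) = 36j^5 + 47j^4 - 182j^3 - 228j^2 - 137j - 32, which is nonnegative for all j ≥ 7.
Combining, 3·5^(j + 1) ≥ 9(j+1)^5 + 23(j+1)^4.
By the principle of mathematical induction, the result holds for all m ≥ 7.
Hence the smallest such n₀ is 7.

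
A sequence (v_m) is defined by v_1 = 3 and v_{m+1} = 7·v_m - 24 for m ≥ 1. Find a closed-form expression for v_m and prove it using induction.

Computing the first terms: v_1 = 3, v_2 = -3, v_3 = -45. This suggests v_m = -7^(m - 1) + 4.
When m = 1: the formula gives 3 = 3 = v_1.
Inductive step: assume the claim holds for m = j, so v_j = -7^(j - 1) + 4.
Then v_{j+1} = 7·v_j - 24 = 7·(-7^(j - 1) + 4) - 24 = -7^j + 4 = -7^((j+1) - 1) + 4,
which is the claimed formula at m = j+1.
Hence, by induction on m, the claim holds for every m ≥ 1.

v_m = -7^(m - 1) + 4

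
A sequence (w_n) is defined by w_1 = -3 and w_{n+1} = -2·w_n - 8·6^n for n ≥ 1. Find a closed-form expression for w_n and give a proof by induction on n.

w_n = 3(-2)^(n - 1) - 6^n

Computing the first terms: w_1 = -3, w_2 = -42, w_3 = -204. This suggests w_n = 3(-2)^(n - 1) - 6^n.
When n = 1: the formula gives -3 = -3 = w_1.
Suppose the result is true for n = k, so w_k = 3(-2)^(k - 1) - 6^k.
Then w_{k+1} = -2·w_k - 8·6^k = -2·(3(-2)^(k - 1) - 6^k) - 8·6^k = 3(-2)^k - 6^(k + 1) = 3(-2)^((k+1) - 1) - 6^(k+1),
which is the claimed formula at n = k+1.
This completes the induction.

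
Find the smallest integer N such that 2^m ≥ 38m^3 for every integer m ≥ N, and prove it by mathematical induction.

N = 18

At m = 17: 131072 < 186694, so the inequality fails and N ≥ 18. We prove 2^m ≥ 38m^3 for all m ≥ 18.
When m = 18: 2^m = 262144 and 38m^3 = 221616, so 262144 ≥ 221616.
Suppose the result is true for m = j, so 2^j ≥ 38j^3.
Then 2^(j + 1) = 2·(2^j) ≥ 2·(38j^3).
Also, for j ≥ 18 we have 2·(38j^3) ≥ 38(j+1)^3, since 2 ≥ (1 + 1/j)^3 for all j ≥ 18.
Combining, 2^(j + 1) ≥ 38(j+1)^3.
Hence, by induction on m, the claim holds for every m ≥ 18.
Hence the smallest such N is 18.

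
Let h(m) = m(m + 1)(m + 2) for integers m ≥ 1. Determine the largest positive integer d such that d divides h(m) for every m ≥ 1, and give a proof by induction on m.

Computing the first values: h(1) = 6 and h(2) = 24; gcd(6, 24) = 6, so d ≤ 6.
We prove 6 | m(m + 1)(m + 2) for all m ≥ 1 by induction on m.
For the base case m = 1: h(1) = 6 = 6·(1), so 6 | h(1).
For the inductive step, assume it holds for an arbitrary p ≥ 1, i.e. 6 | h(p). Then
h(p+1) − h(p) = (p+1)·(p+2)·(p+3) − p·(p+1)·(p+2) = (p+1)·(p+2)·[(p+3) − p] = 3·(p+1)·(p+2). The product of 2 consecutive integers is divisible by (2)! = 2, so h(p+1) − h(p) is divisible by 3·2 = 6. By the inductive hypothesis 6 | h(p), hence 6 | h(p+1).
This completes the induction.
Therefore the largest such d is 6.

d = 6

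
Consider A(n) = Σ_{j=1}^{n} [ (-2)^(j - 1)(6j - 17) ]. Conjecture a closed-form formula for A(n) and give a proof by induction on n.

We claim A(n) = (-2)^n(-2n + 5) - 5 for all n ≥ 1.
For the base case n = 1: A(1) = -11, and the closed form gives -11. They agree.
Suppose the result is true for n = j, so A(j) = (-2)^j(-2j + 5) - 5.
Then A(j+1) = A(j) + ((-2)^j(6j - 11)) = ((-2)^j(-2j + 5) - 5) + ((-2)^j(6j - 11)).
Simplifying, A(j+1) = 4(-2)^j·j - 6(-2)^j - 5 = (-2)^(j+1)(-2(j+1) + 5) - 5,
which is the closed form with n = j+1.
By induction, the statement is established for all n ≥ 1.

A(n) = (-2)^n(-2n + 5) - 5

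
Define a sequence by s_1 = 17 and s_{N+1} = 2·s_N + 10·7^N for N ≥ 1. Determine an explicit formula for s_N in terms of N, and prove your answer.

s_N = 3·2^(N - 1) + 2·7^N

Computing the first terms: s_1 = 17, s_2 = 104, s_3 = 698. This suggests s_N = 3·2^(N - 1) + 2·7^N.
Base step (N = 1): the formula gives 17 = 17 = s_1.
Inductive step: assume the claim holds for N = k, so s_k = 3·2^(k - 1) + 2·7^k.
Then s_{k+1} = 2·s_k + 10·7^k = 2·(3·2^(k - 1) + 2·7^k) + 10·7^k = 3·2^k + 2·7^(k + 1) = 3·2^((k+1) - 1) + 2·7^(k+1),
which is the claimed formula at N = k+1.
By the principle of mathematical induction, the result holds for all N ≥ 1.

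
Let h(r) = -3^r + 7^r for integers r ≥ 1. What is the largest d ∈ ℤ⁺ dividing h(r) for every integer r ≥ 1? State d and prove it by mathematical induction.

d = 4

Computing the first values: h(1) = 4 and h(2) = 40; gcd(4, 40) = 4, so d ≤ 4.
We prove 4 | -3^r + 7^r for all r ≥ 1 by induction on r.
Base step (r = 1): h(1) = 4 = 4·(1), so 4 | h(1).
Inductive step: suppose the statement holds for some k ≥ 1, i.e. 4 | h(k). Then
7^{k+1} − 3^{k+1} = 7·7^k − 3·3^k = 7·(7^k − 3^k) + (4)·3^k. The first term is divisible by 4 by the inductive hypothesis, and the second term (4)·3^k is divisible by 4 since 4 | 4. Hence 4 | h(k+1).
Hence, by induction on r, the claim holds for every r ≥ 1.
Therefore the largest such d is 4.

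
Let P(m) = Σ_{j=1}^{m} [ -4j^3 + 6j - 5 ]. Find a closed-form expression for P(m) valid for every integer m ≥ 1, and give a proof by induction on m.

P(m) = -m(m^3 + 2m^2 - 2m + 2)

We claim P(m) = -m(m^3 + 2m^2 - 2m + 2) for all m ≥ 1.
Base case (m = 1): P(1) = -3, and the closed form gives -3. They agree.
Inductive step: suppose the statement holds for some j ≥ 1, so P(j) = j(-j^3 - 2j^2 + 2j - 2).
Then P(j+1) = P(j) + (6j - 4(j + 1)^3 + 1) = (j(-j^3 - 2j^2 + 2j - 2)) + (6j - 4(j + 1)^3 + 1).
Simplifying, P(j+1) = -(j + 1)(j^3 + 5j^2 + 5j + 3) = -(j+1)((j+1)^3 + 2(j+1)^2 - 2(j+1) + 2),
which is the closed form with m = j+1.
Hence, by induction on m, the claim holds for every m ≥ 1.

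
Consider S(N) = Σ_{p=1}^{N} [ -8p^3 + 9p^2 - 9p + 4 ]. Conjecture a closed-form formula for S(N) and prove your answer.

We claim S(N) = -N(2N^3 + N^2 + 2N - 1) for all N ≥ 1.
Base case (N = 1): S(1) = -4, and the closed form gives -4. They agree.
Inductive step: suppose the statement holds for some p ≥ 1, so S(p) = p(-2p^3 - p^2 - 2p + 1).
Then S(p+1) = S(p) + (-8p^3 - 15p^2 - 15p - 4) = (p(-2p^3 - p^2 - 2p + 1)) + (-8p^3 - 15p^2 - 15p - 4).
Simplifying, S(p+1) = -(p + 1)(2p^3 + 7p^2 + 10p + 4) = -(p+1)(2(p+1)^3 + (p+1)^2 + 2(p+1) - 1),
which is the closed form with N = p+1.
By the principle of mathematical induction, the result holds for all N ≥ 1.

S(N) = -N(2N^3 + N^2 + 2N - 1)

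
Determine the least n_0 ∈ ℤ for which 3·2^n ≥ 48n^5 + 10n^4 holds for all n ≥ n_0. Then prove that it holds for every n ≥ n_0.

n_0 = 29

At n = 28: 805306368 < 832244224, so the inequality fails and n_0 ≥ 29. We prove 3·2^n ≥ 48n^5 + 10n^4 for all n ≥ 29.
Base case (n = 29): 3·2^n = 1610612736 and 48n^5 + 10n^4 = 991607962, so 1610612736 ≥ 991607962.
Inductive step: assume the claim holds for n = m, so 3·2^m ≥ 48m^5 + 10m^4.
Then 3·2^(m + 1) = 2·(3·2^m) ≥ 2·(48m^5 + 10m^4).
Also, for m ≥ 29 we have 2·(48m^5 + 10m^4) ≥ 48(m+1)^5 + 10(m+1)^4, since 2·(48m^5 + 10m^4) − (48(m+1)^5 + 10(m+1)^4) = 48m^5 - 230m^4 - 520m^3 - 540m^2 - 280m - 58, which is nonnegative for all m ≥ 29.
Combining, 3·2^(m + 1) ≥ 48(m+1)^5 + 10(m+1)^4.
By the principle of mathematical induction, the result holds for all n ≥ 29.
Hence the smallest such n_0 is 29.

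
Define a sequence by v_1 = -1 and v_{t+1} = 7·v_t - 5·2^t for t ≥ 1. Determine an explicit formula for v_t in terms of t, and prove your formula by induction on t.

v_t = 2^t - 3·7^(t - 1)

Computing the first terms: v_1 = -1, v_2 = -17, v_3 = -139. This suggests v_t = 2^t - 3·7^(t - 1).
For the base case t = 1: the formula gives -1 = -1 = v_1.
Inductive step: suppose the statement holds for some k ≥ 1, so v_k = 2^k - 3·7^(k - 1).
Then v_{k+1} = 7·v_k - 5·2^k = 7·(2^k - 3·7^(k - 1)) - 5·2^k = 2^(k + 1) - 3·7^k = 2^(k+1) - 3·7^((k+1) - 1),
which is the claimed formula at t = k+1.
By the principle of mathematical induction, the result holds for all t ≥ 1.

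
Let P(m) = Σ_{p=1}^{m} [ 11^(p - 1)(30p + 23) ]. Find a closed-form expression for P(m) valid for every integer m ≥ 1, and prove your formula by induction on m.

P(m) = 11^m(3m + 2) - 2

We claim P(m) = 11^m(3m + 2) - 2 for all m ≥ 1.
Base case (m = 1): P(1) = 53, and the closed form gives 53. They agree.
For the inductive step, assume it holds for an arbitrary p ≥ 1, so P(p) = 11^p(3p + 2) - 2.
Then P(p+1) = P(p) + (11^p(30p + 53)) = (11^p(3p + 2) - 2) + (11^p(30p + 53)).
Simplifying, P(p+1) = 33·11^p·p + 55·11^p - 2 = 11^(p+1)(3(p+1) + 2) - 2,
which is the closed form with m = p+1.
By the principle of mathematical induction, the result holds for all m ≥ 1.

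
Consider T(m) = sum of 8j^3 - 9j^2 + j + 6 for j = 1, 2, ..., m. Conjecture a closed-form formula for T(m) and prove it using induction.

T(m) = m(2m^3 + m^2 - 2m + 5)

We claim T(m) = m(2m^3 + m^2 - 2m + 5) for all m ≥ 1.
When m = 1: T(1) = 6, and the closed form gives 6. They agree.
Suppose the result is true for m = j, so T(j) = j(2j^3 + j^2 - 2j + 5).
Then T(j+1) = T(j) + (8j^3 + 15j^2 + 7j + 6) = (j(2j^3 + j^2 - 2j + 5)) + (8j^3 + 15j^2 + 7j + 6).
Simplifying, T(j+1) = (j + 1)(2j^3 + 7j^2 + 6j + 6) = (j+1)(2(j+1)^3 + (j+1)^2 - 2(j+1) + 5),
which is the closed form with m = j+1.
This completes the induction.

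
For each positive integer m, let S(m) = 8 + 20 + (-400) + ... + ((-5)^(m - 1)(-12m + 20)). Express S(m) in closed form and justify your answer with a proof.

We claim S(m) = (-5)^m(2m - 3) + 3 for all m ≥ 1.
Base step (m = 1): S(1) = 8, and the closed form gives 8. They agree.
Inductive step: suppose the statement holds for some k ≥ 1, so S(k) = (-5)^k(2k - 3) + 3.
Then S(k+1) = S(k) + ((-5)^k(-12k + 8)) = ((-5)^k(2k - 3) + 3) + ((-5)^k(-12k + 8)).
Simplifying, S(k+1) = -10(-5)^k·k + 5(-5)^k + 3 = (-5)^(k+1)(2(k+1) - 3) + 3,
which is the closed form with m = k+1.
By the principle of mathematical induction, the result holds for all m ≥ 1.

S(m) = (-5)^m(2m - 3) + 3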